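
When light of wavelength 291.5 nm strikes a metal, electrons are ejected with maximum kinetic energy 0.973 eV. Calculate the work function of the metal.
3.28 eV

From Einstein's photoelectric equation: KE_max = hf - φ = hc/λ - φ

Rearranging for φ:
φ = hc/λ - KE_max

Calculate photon energy:
E_photon = hc/λ = 4.2533 eV

Therefore:
φ = 4.2533 - 0.973 = 3.28 eV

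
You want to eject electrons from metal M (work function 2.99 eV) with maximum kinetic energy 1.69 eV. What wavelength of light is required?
264.92 nm

From Einstein's equation: KE_max = hc/λ - φ

Rearranging for λ:
hc/λ = KE_max + φ
λ = hc/(KE_max + φ)

Required photon energy:
E_photon = KE_max + φ = 1.69 + 2.99 = 4.68 eV

Required wavelength:
λ = hc/E_photon = (6.626×10⁻³⁴)(3×10⁸) / (4.68 × 1.602×10⁻¹⁹)
λ = 264.92 nm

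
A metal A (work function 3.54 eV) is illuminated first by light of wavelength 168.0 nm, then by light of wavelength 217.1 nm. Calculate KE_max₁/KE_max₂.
1.7688

Using Einstein's equation: KE_max = hc/λ - φ

For λ₁ = 168.0 nm:
E₁ = hc/λ₁ = 7.3800 eV
KE₁ = E₁ - φ = 7.3800 - 3.54 = 3.8400 eV

For λ₂ = 217.1 nm:
E₂ = hc/λ₂ = 5.7109 eV
KE₂ = E₂ - φ = 5.7109 - 3.54 = 2.1709 eV

Ratio: KE₁/KE₂ = 3.8400/2.1709 = 1.7688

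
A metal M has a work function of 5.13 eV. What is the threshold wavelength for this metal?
241.68 nm

The threshold wavelength is when the photon energy equals the work function:
hc/λ₀ = φ

Solving for λ₀:
λ₀ = hc/φ = (6.626×10⁻³⁴ J·s)(3×10⁸ m/s) / (5.13 eV × 1.602×10⁻¹⁹ J/eV)
λ₀ = 241.68 nm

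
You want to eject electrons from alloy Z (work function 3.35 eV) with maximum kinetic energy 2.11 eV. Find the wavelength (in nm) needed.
227.08 nm

From Einstein's equation: KE_max = hc/λ - φ

Rearranging for λ:
hc/λ = KE_max + φ
λ = hc/(KE_max + φ)

Required photon energy:
E_photon = KE_max + φ = 2.11 + 3.35 = 5.46 eV

Required wavelength:
λ = hc/E_photon = (6.626×10⁻³⁴)(3×10⁸) / (5.46 × 1.602×10⁻¹⁹)
λ = 227.08 nm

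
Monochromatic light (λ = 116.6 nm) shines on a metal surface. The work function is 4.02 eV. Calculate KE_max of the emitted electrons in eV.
6.6133 eV

Using Einstein's photoelectric equation: KE_max = hf - φ = hc/λ - φ

First, calculate the photon energy:
E_photon = hc/λ = (6.626×10⁻³⁴ J·s)(3×10⁸ m/s) / (116.6×10⁻⁹ m)
E_photon = 10.6333 eV

Then, the maximum kinetic energy:
KE_max = E_photon - φ = 10.6333 eV - 4.02 eV = 6.6133 eV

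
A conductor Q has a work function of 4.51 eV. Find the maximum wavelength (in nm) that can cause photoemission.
274.91 nm

The threshold wavelength is when the photon energy equals the work function:
hc/λ₀ = φ

Solving for λ₀:
λ₀ = hc/φ = (6.626×10⁻³⁴ J·s)(3×10⁸ m/s) / (4.51 eV × 1.602×10⁻¹⁹ J/eV)
λ₀ = 274.91 nm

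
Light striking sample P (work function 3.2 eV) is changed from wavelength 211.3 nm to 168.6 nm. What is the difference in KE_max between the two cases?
1.4861 eV

Using Einstein's equation: KE_max = hc/λ - φ

For λ₁ = 211.3 nm:
KE₁ = hc/λ₁ - φ = 5.8677 - 3.2 = 2.6677 eV

For λ₂ = 168.6 nm:
KE₂ = hc/λ₂ - φ = 7.3537 - 3.2 = 4.1537 eV

Change in KE:
ΔKE = KE₂ - KE₁ = 4.1537 - 2.6677 = 1.4861 eV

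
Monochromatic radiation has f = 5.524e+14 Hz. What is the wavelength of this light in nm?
542.71 nm

Using the wave equation: c = fλ

Solving for wavelength:
λ = c/f = (3×10⁸ m/s) / (5.524e+14 Hz)
λ = 542.71 nm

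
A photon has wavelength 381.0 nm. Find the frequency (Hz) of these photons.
7.8686e+14 Hz

Using the wave equation: c = fλ

Solving for frequency:
f = c/λ = (3×10⁸ m/s) / (381.0×10⁻⁹ m)
f = 7.8686e+14 Hz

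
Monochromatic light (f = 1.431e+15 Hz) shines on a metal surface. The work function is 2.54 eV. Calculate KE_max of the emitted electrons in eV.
3.3781 eV

Using Einstein's photoelectric equation: KE_max = hf - φ

First, calculate the photon energy:
E_photon = hf = (6.626×10⁻³⁴ J·s)(1.431e+15 Hz)
E_photon = 5.9181 eV

Then, the maximum kinetic energy:
KE_max = E_photon - φ = 5.9181 eV - 2.54 eV = 3.3781 eV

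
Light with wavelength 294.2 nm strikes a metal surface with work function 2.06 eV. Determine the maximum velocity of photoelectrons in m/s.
8.7052e+05 m/s

First, find the maximum kinetic energy:
E_photon = hc/λ = 4.2143 eV
KE_max = E_photon - φ = 4.2143 - 2.06 = 2.1543 eV

Convert to Joules: KE_max = 2.1543 × 1.602×10⁻¹⁹ J = 3.4515e-19 J

Then use KE = ½mv² to find velocity:
v = √(2·KE/m) = √(2 × 3.4515e-19 J / 9.109e-31 kg)
v = 8.7052e+05 m/s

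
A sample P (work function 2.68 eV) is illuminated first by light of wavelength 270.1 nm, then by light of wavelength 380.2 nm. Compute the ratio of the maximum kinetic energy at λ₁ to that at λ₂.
3.2878

Using Einstein's equation: KE_max = hc/λ - φ

For λ₁ = 270.1 nm:
E₁ = hc/λ₁ = 4.5903 eV
KE₁ = E₁ - φ = 4.5903 - 2.68 = 1.9103 eV

For λ₂ = 380.2 nm:
E₂ = hc/λ₂ = 3.2610 eV
KE₂ = E₂ - φ = 3.2610 - 2.68 = 0.5810 eV

Ratio: KE₁/KE₂ = 1.9103/0.5810 = 3.2878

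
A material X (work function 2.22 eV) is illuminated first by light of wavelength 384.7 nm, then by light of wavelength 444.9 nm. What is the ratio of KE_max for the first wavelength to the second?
1.7694

Using Einstein's equation: KE_max = hc/λ - φ

For λ₁ = 384.7 nm:
E₁ = hc/λ₁ = 3.2229 eV
KE₁ = E₁ - φ = 3.2229 - 2.22 = 1.0029 eV

For λ₂ = 444.9 nm:
E₂ = hc/λ₂ = 2.7868 eV
KE₂ = E₂ - φ = 2.7868 - 2.22 = 0.5668 eV

Ratio: KE₁/KE₂ = 1.0029/0.5668 = 1.7694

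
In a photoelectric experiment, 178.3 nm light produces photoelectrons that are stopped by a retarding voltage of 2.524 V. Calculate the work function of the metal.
4.43 eV

The stopping potential gives the maximum kinetic energy: KE_max = eV_s = 2.524 eV

From Einstein's photoelectric equation: KE_max = hc/λ - φ
Rearranging: φ = hc/λ - KE_max

Calculate photon energy:
E_photon = hc/λ = (6.626×10⁻³⁴ J·s)(3×10⁸ m/s) / (178.3×10⁻⁹ m) = 6.9537 eV

Therefore:
φ = 6.9537 - 2.524 = 4.43 eV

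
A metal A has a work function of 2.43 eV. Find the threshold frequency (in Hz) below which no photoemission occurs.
5.8757e+14 Hz

The threshold frequency is when the photon energy equals the work function:
hf₀ = φ

Solving for f₀:
f₀ = φ/h = (2.43 eV × 1.602×10⁻¹⁹ J/eV) / (6.626×10⁻³⁴ J·s)
f₀ = 5.8757e+14 Hz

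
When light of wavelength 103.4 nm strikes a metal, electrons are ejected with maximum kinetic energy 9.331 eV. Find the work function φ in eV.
2.66 eV

From Einstein's photoelectric equation: KE_max = hf - φ = hc/λ - φ

Rearranging for φ:
φ = hc/λ - KE_max

Calculate photon energy:
E_photon = hc/λ = 11.9907 eV

Therefore:
φ = 11.9907 - 9.331 = 2.66 eV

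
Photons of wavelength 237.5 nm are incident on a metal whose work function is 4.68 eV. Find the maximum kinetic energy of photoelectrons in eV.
0.5404 eV

Using Einstein's photoelectric equation: KE_max = hf - φ = hc/λ - φ

First, calculate the photon energy:
E_photon = hc/λ = (6.626×10⁻³⁴ J·s)(3×10⁸ m/s) / (237.5×10⁻⁹ m)
E_photon = 5.2204 eV

Then, the maximum kinetic energy:
KE_max = E_photon - φ = 5.2204 eV - 4.68 eV = 0.5404 eV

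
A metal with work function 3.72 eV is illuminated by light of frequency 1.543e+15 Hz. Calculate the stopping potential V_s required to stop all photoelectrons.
2.6613 V

The stopping potential V_s satisfies: eV_s = KE_max

First, find KE_max using Einstein's equation:
E_photon = hf = (6.626×10⁻³⁴ J·s)(1.543e+15 Hz) = 6.3813 eV
KE_max = E_photon - φ = 6.3813 - 3.72 = 2.6613 eV

Since eV_s = KE_max:
V_s = KE_max/e = 2.6613 V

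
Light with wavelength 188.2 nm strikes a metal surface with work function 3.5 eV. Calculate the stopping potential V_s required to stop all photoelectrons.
3.0879 V

The stopping potential V_s satisfies: eV_s = KE_max

First, find KE_max using Einstein's equation:
E_photon = hc/λ = 6.5879 eV
KE_max = E_photon - φ = 6.5879 - 3.5 = 3.0879 eV

Since eV_s = KE_max:
V_s = KE_max/e = 3.0879 V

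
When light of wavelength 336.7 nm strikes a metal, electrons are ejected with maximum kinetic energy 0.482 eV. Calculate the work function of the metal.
3.20 eV

From Einstein's photoelectric equation: KE_max = hf - φ = hc/λ - φ

Rearranging for φ:
φ = hc/λ - KE_max

Calculate photon energy:
E_photon = hc/λ = 3.6823 eV

Therefore:
φ = 3.6823 - 0.482 = 3.20 eV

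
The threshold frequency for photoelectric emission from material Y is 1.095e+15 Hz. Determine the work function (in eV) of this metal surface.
4.53 eV

At the threshold frequency, photon energy equals work function:
φ = hf₀

Calculating:
φ = (6.626×10⁻³⁴ J·s)(1.095e+15 Hz)
φ = 4.53 eV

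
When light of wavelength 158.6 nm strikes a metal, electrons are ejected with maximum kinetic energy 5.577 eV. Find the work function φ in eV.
2.24 eV

From Einstein's photoelectric equation: KE_max = hf - φ = hc/λ - φ

Rearranging for φ:
φ = hc/λ - KE_max

Calculate photon energy:
E_photon = hc/λ = 7.8174 eV

Therefore:
φ = 7.8174 - 5.577 = 2.24 eV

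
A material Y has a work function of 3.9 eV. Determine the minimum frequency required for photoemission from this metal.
9.4302e+14 Hz

The threshold frequency is when the photon energy equals the work function:
hf₀ = φ

Solving for f₀:
f₀ = φ/h = (3.9 eV × 1.602×10⁻¹⁹ J/eV) / (6.626×10⁻³⁴ J·s)
f₀ = 9.4302e+14 Hz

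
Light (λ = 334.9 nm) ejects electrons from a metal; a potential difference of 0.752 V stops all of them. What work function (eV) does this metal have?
2.95 eV

The stopping potential gives the maximum kinetic energy: KE_max = eV_s = 0.752 eV

From Einstein's photoelectric equation: KE_max = hc/λ - φ
Rearranging: φ = hc/λ - KE_max

Calculate photon energy:
E_photon = hc/λ = (6.626×10⁻³⁴ J·s)(3×10⁸ m/s) / (334.9×10⁻⁹ m) = 3.7021 eV

Therefore:
φ = 3.7021 - 0.752 = 2.95 eV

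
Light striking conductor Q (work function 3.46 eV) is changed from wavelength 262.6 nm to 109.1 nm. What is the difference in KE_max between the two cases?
6.6429 eV

Using Einstein's equation: KE_max = hc/λ - φ

For λ₁ = 262.6 nm:
KE₁ = hc/λ₁ - φ = 4.7214 - 3.46 = 1.2614 eV

For λ₂ = 109.1 nm:
KE₂ = hc/λ₂ - φ = 11.3643 - 3.46 = 7.9043 eV

Change in KE:
ΔKE = KE₂ - KE₁ = 7.9043 - 1.2614 = 6.6429 eV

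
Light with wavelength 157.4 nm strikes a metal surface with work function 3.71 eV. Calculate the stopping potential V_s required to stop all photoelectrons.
4.1670 V

The stopping potential V_s satisfies: eV_s = KE_max

First, find KE_max using Einstein's equation:
E_photon = hc/λ = 7.8770 eV
KE_max = E_photon - φ = 7.8770 - 3.71 = 4.1670 eV

Since eV_s = KE_max:
V_s = KE_max/e = 4.1670 V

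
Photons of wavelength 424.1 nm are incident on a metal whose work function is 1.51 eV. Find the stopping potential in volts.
1.4135 V

The stopping potential V_s satisfies: eV_s = KE_max

First, find KE_max using Einstein's equation:
E_photon = hc/λ = 2.9235 eV
KE_max = E_photon - φ = 2.9235 - 1.51 = 1.4135 eV

Since eV_s = KE_max:
V_s = KE_max/e = 1.4135 V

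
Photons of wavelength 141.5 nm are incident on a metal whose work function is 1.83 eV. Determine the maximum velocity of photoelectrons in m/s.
1.5616e+06 m/s

First, find the maximum kinetic energy:
E_photon = hc/λ = 8.7621 eV
KE_max = E_photon - φ = 8.7621 - 1.83 = 6.9321 eV

Convert to Joules: KE_max = 6.9321 × 1.602×10⁻¹⁹ J = 1.1107e-18 J

Then use KE = ½mv² to find velocity:
v = √(2·KE/m) = √(2 × 1.1107e-18 J / 9.109e-31 kg)
v = 1.5616e+06 m/s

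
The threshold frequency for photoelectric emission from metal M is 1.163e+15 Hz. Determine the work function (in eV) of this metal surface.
4.81 eV

At the threshold frequency, photon energy equals work function:
φ = hf₀

Calculating:
φ = (6.626×10⁻³⁴ J·s)(1.163e+15 Hz)
φ = 4.81 eV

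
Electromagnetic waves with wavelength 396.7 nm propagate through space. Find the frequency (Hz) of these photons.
7.5572e+14 Hz

Using the wave equation: c = fλ

Solving for frequency:
f = c/λ = (3×10⁸ m/s) / (396.7×10⁻⁹ m)
f = 7.5572e+14 Hz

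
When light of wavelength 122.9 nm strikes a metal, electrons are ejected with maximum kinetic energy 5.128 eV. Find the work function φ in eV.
4.96 eV

From Einstein's photoelectric equation: KE_max = hf - φ = hc/λ - φ

Rearranging for φ:
φ = hc/λ - KE_max

Calculate photon energy:
E_photon = hc/λ = 10.0882 eV

Therefore:
φ = 10.0882 - 5.128 = 4.96 eV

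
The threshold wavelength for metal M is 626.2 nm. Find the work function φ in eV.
1.98 eV

At the threshold wavelength, photon energy equals work function:
φ = hc/λ₀

Calculating:
φ = (6.626×10⁻³⁴ J·s)(3×10⁸ m/s) / (626.2×10⁻⁹ m)
φ = 1.98 eV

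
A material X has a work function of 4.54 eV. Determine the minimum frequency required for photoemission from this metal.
1.0978e+15 Hz

The threshold frequency is when the photon energy equals the work function:
hf₀ = φ

Solving for f₀:
f₀ = φ/h = (4.54 eV × 1.602×10⁻¹⁹ J/eV) / (6.626×10⁻³⁴ J·s)
f₀ = 1.0978e+15 Hz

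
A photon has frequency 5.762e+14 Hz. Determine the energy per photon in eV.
2.3830 eV

Using E = hf:

E = hf = (6.626×10⁻³⁴ J·s)(5.762e+14 Hz)
E = 2.3830 eV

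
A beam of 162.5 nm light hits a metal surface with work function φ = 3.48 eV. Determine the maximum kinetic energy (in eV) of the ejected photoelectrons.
4.1498 eV

Using Einstein's photoelectric equation: KE_max = hf - φ = hc/λ - φ

First, calculate the photon energy:
E_photon = hc/λ = (6.626×10⁻³⁴ J·s)(3×10⁸ m/s) / (162.5×10⁻⁹ m)
E_photon = 7.6298 eV

Then, the maximum kinetic energy:
KE_max = E_photon - φ = 7.6298 eV - 3.48 eV = 4.1498 eV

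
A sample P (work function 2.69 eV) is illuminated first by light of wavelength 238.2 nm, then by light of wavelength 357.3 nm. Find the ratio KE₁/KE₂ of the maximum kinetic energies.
3.2243

Using Einstein's equation: KE_max = hc/λ - φ

For λ₁ = 238.2 nm:
E₁ = hc/λ₁ = 5.2050 eV
KE₁ = E₁ - φ = 5.2050 - 2.69 = 2.5150 eV

For λ₂ = 357.3 nm:
E₂ = hc/λ₂ = 3.4700 eV
KE₂ = E₂ - φ = 3.4700 - 2.69 = 0.7800 eV

Ratio: KE₁/KE₂ = 2.5150/0.7800 = 3.2243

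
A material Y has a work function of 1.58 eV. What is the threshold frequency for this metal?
3.8204e+14 Hz

The threshold frequency is when the photon energy equals the work function:
hf₀ = φ

Solving for f₀:
f₀ = φ/h = (1.58 eV × 1.602×10⁻¹⁹ J/eV) / (6.626×10⁻³⁴ J·s)
f₀ = 3.8204e+14 Hz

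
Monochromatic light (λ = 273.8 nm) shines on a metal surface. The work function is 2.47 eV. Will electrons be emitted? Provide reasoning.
Yes

For photoemission, the photon energy must exceed the work function.

Photon energy: E = hc/λ = 4.5283 eV
Work function: φ = 2.47 eV

Since E_photon (4.5283 eV) > φ (2.47 eV), photoemission WILL occur.
The threshold wavelength is λ₀ = hc/φ = 502.0 nm.
Since 273.8 nm < 502.0 nm, the light has sufficient energy.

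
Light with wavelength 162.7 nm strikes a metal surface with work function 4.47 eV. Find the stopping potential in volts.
3.1504 V

The stopping potential V_s satisfies: eV_s = KE_max

First, find KE_max using Einstein's equation:
E_photon = hc/λ = 7.6204 eV
KE_max = E_photon - φ = 7.6204 - 4.47 = 3.1504 eV

Since eV_s = KE_max:
V_s = KE_max/e = 3.1504 V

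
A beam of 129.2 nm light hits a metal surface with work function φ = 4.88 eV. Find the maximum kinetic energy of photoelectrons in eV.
4.7163 eV

Using Einstein's photoelectric equation: KE_max = hf - φ = hc/λ - φ

First, calculate the photon energy:
E_photon = hc/λ = (6.626×10⁻³⁴ J·s)(3×10⁸ m/s) / (129.2×10⁻⁹ m)
E_photon = 9.5963 eV

Then, the maximum kinetic energy:
KE_max = E_photon - φ = 9.5963 eV - 4.88 eV = 4.7163 eV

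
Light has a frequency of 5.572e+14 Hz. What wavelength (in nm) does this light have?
538.03 nm

Using the wave equation: c = fλ

Solving for wavelength:
λ = c/f = (3×10⁸ m/s) / (5.572e+14 Hz)
λ = 538.03 nm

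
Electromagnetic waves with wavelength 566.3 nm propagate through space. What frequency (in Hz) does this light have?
5.2939e+14 Hz

Using the wave equation: c = fλ

Solving for frequency:
f = c/λ = (3×10⁸ m/s) / (566.3×10⁻⁹ m)
f = 5.2939e+14 Hz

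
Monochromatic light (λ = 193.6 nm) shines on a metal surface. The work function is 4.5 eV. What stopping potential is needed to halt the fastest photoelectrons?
1.9041 V

The stopping potential V_s satisfies: eV_s = KE_max

First, find KE_max using Einstein's equation:
E_photon = hc/λ = 6.4041 eV
KE_max = E_photon - φ = 6.4041 - 4.5 = 1.9041 eV

Since eV_s = KE_max:
V_s = KE_max/e = 1.9041 V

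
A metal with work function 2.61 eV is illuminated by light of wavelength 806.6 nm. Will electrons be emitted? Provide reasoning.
No

For photoemission, the photon energy must exceed the work function.

Photon energy: E = hc/λ = 1.5371 eV
Work function: φ = 2.61 eV

Since E_photon (1.5371 eV) < φ (2.61 eV), photoemission will NOT occur.
The threshold wavelength is λ₀ = hc/φ = 475.0 nm.
Since 806.6 nm > 475.0 nm, the photons lack sufficient energy.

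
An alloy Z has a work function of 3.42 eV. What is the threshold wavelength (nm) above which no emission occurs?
362.53 nm

The threshold wavelength is when the photon energy equals the work function:
hc/λ₀ = φ

Solving for λ₀:
λ₀ = hc/φ = (6.626×10⁻³⁴ J·s)(3×10⁸ m/s) / (3.42 eV × 1.602×10⁻¹⁹ J/eV)
λ₀ = 362.53 nm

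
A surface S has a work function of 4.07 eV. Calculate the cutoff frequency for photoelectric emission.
9.8412e+14 Hz

The threshold frequency is when the photon energy equals the work function:
hf₀ = φ

Solving for f₀:
f₀ = φ/h = (4.07 eV × 1.602×10⁻¹⁹ J/eV) / (6.626×10⁻³⁴ J·s)
f₀ = 9.8412e+14 Hz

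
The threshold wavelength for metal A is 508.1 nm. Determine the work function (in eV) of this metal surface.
2.44 eV

At the threshold wavelength, photon energy equals work function:
φ = hc/λ₀

Calculating:
φ = (6.626×10⁻³⁴ J·s)(3×10⁸ m/s) / (508.1×10⁻⁹ m)
φ = 2.44 eV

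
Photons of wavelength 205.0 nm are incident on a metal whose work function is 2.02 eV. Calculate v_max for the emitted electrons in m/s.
1.1903e+06 m/s

First, find the maximum kinetic energy:
E_photon = hc/λ = 6.0480 eV
KE_max = E_photon - φ = 6.0480 - 2.02 = 4.0280 eV

Convert to Joules: KE_max = 4.0280 × 1.602×10⁻¹⁹ J = 6.4536e-19 J

Then use KE = ½mv² to find velocity:
v = √(2·KE/m) = √(2 × 6.4536e-19 J / 9.109e-31 kg)
v = 1.1903e+06 m/s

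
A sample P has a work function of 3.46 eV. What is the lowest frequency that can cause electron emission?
8.3662e+14 Hz

The threshold frequency is when the photon energy equals the work function:
hf₀ = φ

Solving for f₀:
f₀ = φ/h = (3.46 eV × 1.602×10⁻¹⁹ J/eV) / (6.626×10⁻³⁴ J·s)
f₀ = 8.3662e+14 Hz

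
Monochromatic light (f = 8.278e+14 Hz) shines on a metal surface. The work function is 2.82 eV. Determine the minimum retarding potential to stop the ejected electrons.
0.6035 V

The stopping potential V_s satisfies: eV_s = KE_max

First, find KE_max using Einstein's equation:
E_photon = hf = (6.626×10⁻³⁴ J·s)(8.278e+14 Hz) = 3.4235 eV
KE_max = E_photon - φ = 3.4235 - 2.82 = 0.6035 eV

Since eV_s = KE_max:
V_s = KE_max/e = 0.6035 V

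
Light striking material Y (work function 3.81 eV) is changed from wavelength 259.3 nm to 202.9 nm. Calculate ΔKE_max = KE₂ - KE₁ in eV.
1.3291 eV

Using Einstein's equation: KE_max = hc/λ - φ

For λ₁ = 259.3 nm:
KE₁ = hc/λ₁ - φ = 4.7815 - 3.81 = 0.9715 eV

For λ₂ = 202.9 nm:
KE₂ = hc/λ₂ - φ = 6.1106 - 3.81 = 2.3006 eV

Change in KE:
ΔKE = KE₂ - KE₁ = 2.3006 - 0.9715 = 1.3291 eV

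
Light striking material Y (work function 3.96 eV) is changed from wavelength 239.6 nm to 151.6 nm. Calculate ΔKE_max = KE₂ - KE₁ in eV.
3.0037 eV

Using Einstein's equation: KE_max = hc/λ - φ

For λ₁ = 239.6 nm:
KE₁ = hc/λ₁ - φ = 5.1746 - 3.96 = 1.2146 eV

For λ₂ = 151.6 nm:
KE₂ = hc/λ₂ - φ = 8.1784 - 3.96 = 4.2184 eV

Change in KE:
ΔKE = KE₂ - KE₁ = 4.2184 - 1.2146 = 3.0037 eV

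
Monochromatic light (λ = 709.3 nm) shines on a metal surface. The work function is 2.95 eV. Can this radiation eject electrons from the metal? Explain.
No

For photoemission, the photon energy must exceed the work function.

Photon energy: E = hc/λ = 1.7480 eV
Work function: φ = 2.95 eV

Since E_photon (1.7480 eV) < φ (2.95 eV), photoemission will NOT occur.
The threshold wavelength is λ₀ = hc/φ = 420.3 nm.
Since 709.3 nm > 420.3 nm, the photons lack sufficient energy.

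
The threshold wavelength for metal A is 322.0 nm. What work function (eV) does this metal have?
3.85 eV

At the threshold wavelength, photon energy equals work function:
φ = hc/λ₀

Calculating:
φ = (6.626×10⁻³⁴ J·s)(3×10⁸ m/s) / (322.0×10⁻⁹ m)
φ = 3.85 eV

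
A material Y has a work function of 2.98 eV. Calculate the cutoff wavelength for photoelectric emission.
416.05 nm

The threshold wavelength is when the photon energy equals the work function:
hc/λ₀ = φ

Solving for λ₀:
λ₀ = hc/φ = (6.626×10⁻³⁴ J·s)(3×10⁸ m/s) / (2.98 eV × 1.602×10⁻¹⁹ J/eV)
λ₀ = 416.05 nm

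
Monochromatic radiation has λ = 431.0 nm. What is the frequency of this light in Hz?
6.9557e+14 Hz

Using the wave equation: c = fλ

Solving for frequency:
f = c/λ = (3×10⁸ m/s) / (431.0×10⁻⁹ m)
f = 6.9557e+14 Hz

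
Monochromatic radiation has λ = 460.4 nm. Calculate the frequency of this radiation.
6.5116e+14 Hz

Using the wave equation: c = fλ

Solving for frequency:
f = c/λ = (3×10⁸ m/s) / (460.4×10⁻⁹ m)
f = 6.5116e+14 Hz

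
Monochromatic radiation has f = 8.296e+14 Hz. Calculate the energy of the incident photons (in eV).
3.4309 eV

Using E = hf:

E = hf = (6.626×10⁻³⁴ J·s)(8.296e+14 Hz)
E = 3.4309 eV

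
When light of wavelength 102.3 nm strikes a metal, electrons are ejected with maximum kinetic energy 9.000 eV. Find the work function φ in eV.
3.12 eV

From Einstein's photoelectric equation: KE_max = hf - φ = hc/λ - φ

Rearranging for φ:
φ = hc/λ - KE_max

Calculate photon energy:
E_photon = hc/λ = 12.1197 eV

Therefore:
φ = 12.1197 - 9.000 = 3.12 eV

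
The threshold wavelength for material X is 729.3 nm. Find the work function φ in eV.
1.70 eV

At the threshold wavelength, photon energy equals work function:
φ = hc/λ₀

Calculating:
φ = (6.626×10⁻³⁴ J·s)(3×10⁸ m/s) / (729.3×10⁻⁹ m)
φ = 1.70 eV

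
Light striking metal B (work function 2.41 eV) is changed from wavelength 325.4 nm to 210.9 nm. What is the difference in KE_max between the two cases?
2.0686 eV

Using Einstein's equation: KE_max = hc/λ - φ

For λ₁ = 325.4 nm:
KE₁ = hc/λ₁ - φ = 3.8102 - 2.41 = 1.4002 eV

For λ₂ = 210.9 nm:
KE₂ = hc/λ₂ - φ = 5.8788 - 2.41 = 3.4688 eV

Change in KE:
ΔKE = KE₂ - KE₁ = 3.4688 - 1.4002 = 2.0686 eV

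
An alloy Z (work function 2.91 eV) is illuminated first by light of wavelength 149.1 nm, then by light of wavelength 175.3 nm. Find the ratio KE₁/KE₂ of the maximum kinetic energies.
1.2986

Using Einstein's equation: KE_max = hc/λ - φ

For λ₁ = 149.1 nm:
E₁ = hc/λ₁ = 8.3155 eV
KE₁ = E₁ - φ = 8.3155 - 2.91 = 5.4055 eV

For λ₂ = 175.3 nm:
E₂ = hc/λ₂ = 7.0727 eV
KE₂ = E₂ - φ = 7.0727 - 2.91 = 4.1627 eV

Ratio: KE₁/KE₂ = 5.4055/4.1627 = 1.2986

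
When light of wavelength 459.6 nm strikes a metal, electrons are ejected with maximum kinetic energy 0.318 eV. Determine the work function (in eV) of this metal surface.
2.38 eV

From Einstein's photoelectric equation: KE_max = hf - φ = hc/λ - φ

Rearranging for φ:
φ = hc/λ - KE_max

Calculate photon energy:
E_photon = hc/λ = 2.6977 eV

Therefore:
φ = 2.6977 - 0.318 = 2.38 eV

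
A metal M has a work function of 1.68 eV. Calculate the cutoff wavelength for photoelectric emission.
738.00 nm

The threshold wavelength is when the photon energy equals the work function:
hc/λ₀ = φ

Solving for λ₀:
λ₀ = hc/φ = (6.626×10⁻³⁴ J·s)(3×10⁸ m/s) / (1.68 eV × 1.602×10⁻¹⁹ J/eV)
λ₀ = 738.00 nm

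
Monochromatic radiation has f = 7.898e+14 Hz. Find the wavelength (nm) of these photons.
379.58 nm

Using the wave equation: c = fλ

Solving for wavelength:
λ = c/f = (3×10⁸ m/s) / (7.898e+14 Hz)
λ = 379.58 nm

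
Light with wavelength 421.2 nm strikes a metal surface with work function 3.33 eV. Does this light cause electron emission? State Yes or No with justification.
No

For photoemission, the photon energy must exceed the work function.

Photon energy: E = hc/λ = 2.9436 eV
Work function: φ = 3.33 eV

Since E_photon (2.9436 eV) < φ (3.33 eV), photoemission will NOT occur.
The threshold wavelength is λ₀ = hc/φ = 372.3 nm.
Since 421.2 nm > 372.3 nm, the photons lack sufficient energy.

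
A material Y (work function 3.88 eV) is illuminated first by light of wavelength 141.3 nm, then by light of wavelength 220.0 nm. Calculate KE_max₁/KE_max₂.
2.7879

Using Einstein's equation: KE_max = hc/λ - φ

For λ₁ = 141.3 nm:
E₁ = hc/λ₁ = 8.7745 eV
KE₁ = E₁ - φ = 8.7745 - 3.88 = 4.8945 eV

For λ₂ = 220.0 nm:
E₂ = hc/λ₂ = 5.6356 eV
KE₂ = E₂ - φ = 5.6356 - 3.88 = 1.7556 eV

Ratio: KE₁/KE₂ = 4.8945/1.7556 = 2.7879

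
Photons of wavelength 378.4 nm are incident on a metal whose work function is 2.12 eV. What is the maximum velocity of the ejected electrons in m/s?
6.3783e+05 m/s

First, find the maximum kinetic energy:
E_photon = hc/λ = 3.2765 eV
KE_max = E_photon - φ = 3.2765 - 2.12 = 1.1565 eV

Convert to Joules: KE_max = 1.1565 × 1.602×10⁻¹⁹ J = 1.8530e-19 J

Then use KE = ½mv² to find velocity:
v = √(2·KE/m) = √(2 × 1.8530e-19 J / 9.109e-31 kg)
v = 6.3783e+05 m/s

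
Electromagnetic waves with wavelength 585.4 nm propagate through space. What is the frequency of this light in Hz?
5.1212e+14 Hz

Using the wave equation: c = fλ

Solving for frequency:
f = c/λ = (3×10⁸ m/s) / (585.4×10⁻⁹ m)
f = 5.1212e+14 Hz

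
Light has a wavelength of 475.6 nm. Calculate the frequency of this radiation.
6.3035e+14 Hz

Using the wave equation: c = fλ

Solving for frequency:
f = c/λ = (3×10⁸ m/s) / (475.6×10⁻⁹ m)
f = 6.3035e+14 Hz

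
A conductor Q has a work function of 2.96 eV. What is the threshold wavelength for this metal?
418.87 nm

The threshold wavelength is when the photon energy equals the work function:
hc/λ₀ = φ

Solving for λ₀:
λ₀ = hc/φ = (6.626×10⁻³⁴ J·s)(3×10⁸ m/s) / (2.96 eV × 1.602×10⁻¹⁹ J/eV)
λ₀ = 418.87 nm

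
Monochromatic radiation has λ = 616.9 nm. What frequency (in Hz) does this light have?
4.8597e+14 Hz

Using the wave equation: c = fλ

Solving for frequency:
f = c/λ = (3×10⁸ m/s) / (616.9×10⁻⁹ m)
f = 4.8597e+14 Hz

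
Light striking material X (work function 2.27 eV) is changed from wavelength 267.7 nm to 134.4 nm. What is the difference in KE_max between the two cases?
4.5936 eV

Using Einstein's equation: KE_max = hc/λ - φ

For λ₁ = 267.7 nm:
KE₁ = hc/λ₁ - φ = 4.6315 - 2.27 = 2.3615 eV

For λ₂ = 134.4 nm:
KE₂ = hc/λ₂ - φ = 9.2250 - 2.27 = 6.9550 eV

Change in KE:
ΔKE = KE₂ - KE₁ = 6.9550 - 2.3615 = 4.5936 eV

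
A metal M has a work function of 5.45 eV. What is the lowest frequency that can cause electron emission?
1.3178e+15 Hz

The threshold frequency is when the photon energy equals the work function:
hf₀ = φ

Solving for f₀:
f₀ = φ/h = (5.45 eV × 1.602×10⁻¹⁹ J/eV) / (6.626×10⁻³⁴ J·s)
f₀ = 1.3178e+15 Hz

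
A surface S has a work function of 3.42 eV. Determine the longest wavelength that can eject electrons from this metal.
362.53 nm

The threshold wavelength is when the photon energy equals the work function:
hc/λ₀ = φ

Solving for λ₀:
λ₀ = hc/φ = (6.626×10⁻³⁴ J·s)(3×10⁸ m/s) / (3.42 eV × 1.602×10⁻¹⁹ J/eV)
λ₀ = 362.53 nm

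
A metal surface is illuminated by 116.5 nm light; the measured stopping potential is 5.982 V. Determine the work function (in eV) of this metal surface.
4.66 eV

The stopping potential gives the maximum kinetic energy: KE_max = eV_s = 5.982 eV

From Einstein's photoelectric equation: KE_max = hc/λ - φ
Rearranging: φ = hc/λ - KE_max

Calculate photon energy:
E_photon = hc/λ = (6.626×10⁻³⁴ J·s)(3×10⁸ m/s) / (116.5×10⁻⁹ m) = 10.6424 eV

Therefore:
φ = 10.6424 - 5.982 = 4.66 eV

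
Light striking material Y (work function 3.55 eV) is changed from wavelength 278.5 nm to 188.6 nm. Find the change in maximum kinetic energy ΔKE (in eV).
2.1221 eV

Using Einstein's equation: KE_max = hc/λ - φ

For λ₁ = 278.5 nm:
KE₁ = hc/λ₁ - φ = 4.4519 - 3.55 = 0.9019 eV

For λ₂ = 188.6 nm:
KE₂ = hc/λ₂ - φ = 6.5739 - 3.55 = 3.0239 eV

Change in KE:
ΔKE = KE₂ - KE₁ = 3.0239 - 0.9019 = 2.1221 eV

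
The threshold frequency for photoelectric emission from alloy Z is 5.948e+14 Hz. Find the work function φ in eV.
2.46 eV

At the threshold frequency, photon energy equals work function:
φ = hf₀

Calculating:
φ = (6.626×10⁻³⁴ J·s)(5.948e+14 Hz)
φ = 2.46 eV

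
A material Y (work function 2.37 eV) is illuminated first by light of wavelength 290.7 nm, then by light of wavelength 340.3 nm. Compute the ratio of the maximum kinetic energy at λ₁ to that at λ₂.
1.4882

Using Einstein's equation: KE_max = hc/λ - φ

For λ₁ = 290.7 nm:
E₁ = hc/λ₁ = 4.2650 eV
KE₁ = E₁ - φ = 4.2650 - 2.37 = 1.8950 eV

For λ₂ = 340.3 nm:
E₂ = hc/λ₂ = 3.6434 eV
KE₂ = E₂ - φ = 3.6434 - 2.37 = 1.2734 eV

Ratio: KE₁/KE₂ = 1.8950/1.2734 = 1.4882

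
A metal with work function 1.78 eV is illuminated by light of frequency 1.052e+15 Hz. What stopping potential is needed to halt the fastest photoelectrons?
2.5707 V

The stopping potential V_s satisfies: eV_s = KE_max

First, find KE_max using Einstein's equation:
E_photon = hf = (6.626×10⁻³⁴ J·s)(1.052e+15 Hz) = 4.3507 eV
KE_max = E_photon - φ = 4.3507 - 1.78 = 2.5707 eV

Since eV_s = KE_max:
V_s = KE_max/e = 2.5707 V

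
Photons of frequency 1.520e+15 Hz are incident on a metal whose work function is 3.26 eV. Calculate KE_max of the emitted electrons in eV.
3.0262 eV

Using Einstein's photoelectric equation: KE_max = hf - φ

First, calculate the photon energy:
E_photon = hf = (6.626×10⁻³⁴ J·s)(1.520e+15 Hz)
E_photon = 6.2862 eV

Then, the maximum kinetic energy:
KE_max = E_photon - φ = 6.2862 eV - 3.26 eV = 3.0262 eV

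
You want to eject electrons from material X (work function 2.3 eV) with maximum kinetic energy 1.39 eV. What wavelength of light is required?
336.00 nm

From Einstein's equation: KE_max = hc/λ - φ

Rearranging for λ:
hc/λ = KE_max + φ
λ = hc/(KE_max + φ)

Required photon energy:
E_photon = KE_max + φ = 1.39 + 2.3 = 3.69 eV

Required wavelength:
λ = hc/E_photon = (6.626×10⁻³⁴)(3×10⁸) / (3.69 × 1.602×10⁻¹⁹)
λ = 336.00 nm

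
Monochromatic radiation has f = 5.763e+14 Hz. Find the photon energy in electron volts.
2.3834 eV

Using E = hf:

E = hf = (6.626×10⁻³⁴ J·s)(5.763e+14 Hz)
E = 2.3834 eV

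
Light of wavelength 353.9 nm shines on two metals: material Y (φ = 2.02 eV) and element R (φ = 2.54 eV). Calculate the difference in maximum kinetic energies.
0.5200 eV

Using KE_max = hc/λ - φ for each metal:

Photon energy: E = hc/λ = 3.5034 eV

For material Y (φ₁ = 2.02 eV):
KE₁ = E - φ₁ = 3.5034 - 2.02 = 1.4834 eV

For element R (φ₂ = 2.54 eV):
KE₂ = E - φ₂ = 3.5034 - 2.54 = 0.9634 eV

Difference:
ΔKE = KE₁ - KE₂ = 1.4834 - 0.9634 = 0.5200 eV

Note: The difference equals the difference in work functions: 2.54 - 2.02 = 0.52 eV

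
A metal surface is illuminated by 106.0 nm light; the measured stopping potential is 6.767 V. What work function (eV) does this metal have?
4.93 eV

The stopping potential gives the maximum kinetic energy: KE_max = eV_s = 6.767 eV

From Einstein's photoelectric equation: KE_max = hc/λ - φ
Rearranging: φ = hc/λ - KE_max

Calculate photon energy:
E_photon = hc/λ = (6.626×10⁻³⁴ J·s)(3×10⁸ m/s) / (106.0×10⁻⁹ m) = 11.6966 eV

Therefore:
φ = 11.6966 - 6.767 = 4.93 eV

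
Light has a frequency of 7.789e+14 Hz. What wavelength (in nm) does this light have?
384.89 nm

Using the wave equation: c = fλ

Solving for wavelength:
λ = c/f = (3×10⁸ m/s) / (7.789e+14 Hz)
λ = 384.89 nm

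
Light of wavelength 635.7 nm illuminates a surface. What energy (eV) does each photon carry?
1.9504 eV

Using E = hf = hc/λ:

E = hc/λ = (6.626×10⁻³⁴ J·s)(3×10⁸ m/s) / (635.7×10⁻⁹ m)
E = 1.9504 eV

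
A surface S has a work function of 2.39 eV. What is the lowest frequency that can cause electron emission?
5.7790e+14 Hz

The threshold frequency is when the photon energy equals the work function:
hf₀ = φ

Solving for f₀:
f₀ = φ/h = (2.39 eV × 1.602×10⁻¹⁹ J/eV) / (6.626×10⁻³⁴ J·s)
f₀ = 5.7790e+14 Hz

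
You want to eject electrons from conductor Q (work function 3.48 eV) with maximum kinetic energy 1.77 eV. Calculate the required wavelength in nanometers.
236.16 nm

From Einstein's equation: KE_max = hc/λ - φ

Rearranging for λ:
hc/λ = KE_max + φ
λ = hc/(KE_max + φ)

Required photon energy:
E_photon = KE_max + φ = 1.77 + 3.48 = 5.25 eV

Required wavelength:
λ = hc/E_photon = (6.626×10⁻³⁴)(3×10⁸) / (5.25 × 1.602×10⁻¹⁹)
λ = 236.16 nm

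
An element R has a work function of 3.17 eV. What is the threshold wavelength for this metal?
391.12 nm

The threshold wavelength is when the photon energy equals the work function:
hc/λ₀ = φ

Solving for λ₀:
λ₀ = hc/φ = (6.626×10⁻³⁴ J·s)(3×10⁸ m/s) / (3.17 eV × 1.602×10⁻¹⁹ J/eV)
λ₀ = 391.12 nm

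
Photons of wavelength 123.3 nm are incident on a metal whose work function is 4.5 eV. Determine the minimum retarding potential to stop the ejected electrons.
5.5555 V

The stopping potential V_s satisfies: eV_s = KE_max

First, find KE_max using Einstein's equation:
E_photon = hc/λ = 10.0555 eV
KE_max = E_photon - φ = 10.0555 - 4.5 = 5.5555 eV

Since eV_s = KE_max:
V_s = KE_max/e = 5.5555 V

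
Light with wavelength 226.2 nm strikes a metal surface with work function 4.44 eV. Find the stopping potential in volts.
1.0412 V

The stopping potential V_s satisfies: eV_s = KE_max

First, find KE_max using Einstein's equation:
E_photon = hc/λ = 5.4812 eV
KE_max = E_photon - φ = 5.4812 - 4.44 = 1.0412 eV

Since eV_s = KE_max:
V_s = KE_max/e = 1.0412 V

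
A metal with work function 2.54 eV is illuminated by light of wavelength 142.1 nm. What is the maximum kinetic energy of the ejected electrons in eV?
6.1851 eV

Using Einstein's photoelectric equation: KE_max = hf - φ = hc/λ - φ

First, calculate the photon energy:
E_photon = hc/λ = (6.626×10⁻³⁴ J·s)(3×10⁸ m/s) / (142.1×10⁻⁹ m)
E_photon = 8.7251 eV

Then, the maximum kinetic energy:
KE_max = E_photon - φ = 8.7251 eV - 2.54 eV = 6.1851 eV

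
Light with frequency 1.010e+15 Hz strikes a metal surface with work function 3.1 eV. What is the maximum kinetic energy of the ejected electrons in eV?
1.0770 eV

Using Einstein's photoelectric equation: KE_max = hf - φ

First, calculate the photon energy:
E_photon = hf = (6.626×10⁻³⁴ J·s)(1.010e+15 Hz)
E_photon = 4.1770 eV

Then, the maximum kinetic energy:
KE_max = E_photon - φ = 4.1770 eV - 3.1 eV = 1.0770 eV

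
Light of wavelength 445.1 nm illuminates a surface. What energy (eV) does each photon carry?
2.7855 eV

Using E = hf = hc/λ:

E = hc/λ = (6.626×10⁻³⁴ J·s)(3×10⁸ m/s) / (445.1×10⁻⁹ m)
E = 2.7855 eV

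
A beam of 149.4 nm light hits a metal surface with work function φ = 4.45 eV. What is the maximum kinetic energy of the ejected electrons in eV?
3.8488 eV

Using Einstein's photoelectric equation: KE_max = hf - φ = hc/λ - φ

First, calculate the photon energy:
E_photon = hc/λ = (6.626×10⁻³⁴ J·s)(3×10⁸ m/s) / (149.4×10⁻⁹ m)
E_photon = 8.2988 eV

Then, the maximum kinetic energy:
KE_max = E_photon - φ = 8.2988 eV - 4.45 eV = 3.8488 eV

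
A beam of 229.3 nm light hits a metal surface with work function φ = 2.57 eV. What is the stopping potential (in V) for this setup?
2.8371 V

The stopping potential V_s satisfies: eV_s = KE_max

First, find KE_max using Einstein's equation:
E_photon = hc/λ = 5.4071 eV
KE_max = E_photon - φ = 5.4071 - 2.57 = 2.8371 eV

Since eV_s = KE_max:
V_s = KE_max/e = 2.8371 V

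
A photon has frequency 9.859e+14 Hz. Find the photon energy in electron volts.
4.0774 eV

Using E = hf:

E = hf = (6.626×10⁻³⁴ J·s)(9.859e+14 Hz)
E = 4.0774 eV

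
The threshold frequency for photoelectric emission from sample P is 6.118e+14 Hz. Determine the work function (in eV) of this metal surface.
2.53 eV

At the threshold frequency, photon energy equals work function:
φ = hf₀

Calculating:
φ = (6.626×10⁻³⁴ J·s)(6.118e+14 Hz)
φ = 2.53 eV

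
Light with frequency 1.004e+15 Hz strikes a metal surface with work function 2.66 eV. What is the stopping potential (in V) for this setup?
1.4922 V

The stopping potential V_s satisfies: eV_s = KE_max

First, find KE_max using Einstein's equation:
E_photon = hf = (6.626×10⁻³⁴ J·s)(1.004e+15 Hz) = 4.1522 eV
KE_max = E_photon - φ = 4.1522 - 2.66 = 1.4922 eV

Since eV_s = KE_max:
V_s = KE_max/e = 1.4922 V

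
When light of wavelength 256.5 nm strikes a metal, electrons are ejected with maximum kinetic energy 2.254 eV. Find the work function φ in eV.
2.58 eV

From Einstein's photoelectric equation: KE_max = hf - φ = hc/λ - φ

Rearranging for φ:
φ = hc/λ - KE_max

Calculate photon energy:
E_photon = hc/λ = 4.8337 eV

Therefore:
φ = 4.8337 - 2.254 = 2.58 eV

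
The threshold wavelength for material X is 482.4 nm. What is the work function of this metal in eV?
2.57 eV

At the threshold wavelength, photon energy equals work function:
φ = hc/λ₀

Calculating:
φ = (6.626×10⁻³⁴ J·s)(3×10⁸ m/s) / (482.4×10⁻⁹ m)
φ = 2.57 eV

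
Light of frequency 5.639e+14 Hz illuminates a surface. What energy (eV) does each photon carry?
2.3321 eV

Using E = hf:

E = hf = (6.626×10⁻³⁴ J·s)(5.639e+14 Hz)
E = 2.3321 eV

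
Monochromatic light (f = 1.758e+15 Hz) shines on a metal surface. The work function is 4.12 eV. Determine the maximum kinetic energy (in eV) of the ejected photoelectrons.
3.1505 eV

Using Einstein's photoelectric equation: KE_max = hf - φ

First, calculate the photon energy:
E_photon = hf = (6.626×10⁻³⁴ J·s)(1.758e+15 Hz)
E_photon = 7.2705 eV

Then, the maximum kinetic energy:
KE_max = E_photon - φ = 7.2705 eV - 4.12 eV = 3.1505 eV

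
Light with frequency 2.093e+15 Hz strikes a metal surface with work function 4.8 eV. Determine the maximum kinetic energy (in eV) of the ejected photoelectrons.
3.8560 eV

Using Einstein's photoelectric equation: KE_max = hf - φ

First, calculate the photon energy:
E_photon = hf = (6.626×10⁻³⁴ J·s)(2.093e+15 Hz)
E_photon = 8.6560 eV

Then, the maximum kinetic energy:
KE_max = E_photon - φ = 8.6560 eV - 4.8 eV = 3.8560 eV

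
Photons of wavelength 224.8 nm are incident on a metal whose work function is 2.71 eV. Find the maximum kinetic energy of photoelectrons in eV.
2.8053 eV

Using Einstein's photoelectric equation: KE_max = hf - φ = hc/λ - φ

First, calculate the photon energy:
E_photon = hc/λ = (6.626×10⁻³⁴ J·s)(3×10⁸ m/s) / (224.8×10⁻⁹ m)
E_photon = 5.5153 eV

Then, the maximum kinetic energy:
KE_max = E_photon - φ = 5.5153 eV - 2.71 eV = 2.8053 eV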